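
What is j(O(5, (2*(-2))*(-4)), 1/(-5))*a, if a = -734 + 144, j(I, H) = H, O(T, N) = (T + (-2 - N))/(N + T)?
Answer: 118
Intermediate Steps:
O(T, N) = (-2 + T - N)/(N + T)
a = -590
j(O(5, (2*(-2))*(-4)), 1/(-5))*a = (1/(-5))*(-590) = (1*(-1/5))*(-590) = -1/5*(-590) = 118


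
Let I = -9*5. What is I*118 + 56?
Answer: -5254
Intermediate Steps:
I = -45
I*118 + 56 = -45*118 + 56 = -5310 + 56 = -5254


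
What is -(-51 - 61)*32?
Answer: 3584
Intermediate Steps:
-(-51 - 61)*32 = -1*(-112)*32 = 112*32 = 3584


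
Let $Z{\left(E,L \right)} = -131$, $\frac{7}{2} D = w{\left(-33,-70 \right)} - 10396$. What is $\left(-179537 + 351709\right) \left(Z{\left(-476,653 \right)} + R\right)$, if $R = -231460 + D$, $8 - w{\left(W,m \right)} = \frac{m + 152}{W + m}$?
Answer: $- \frac{4159598657500}{103} \approx -4.0384 \cdot 10^{10}$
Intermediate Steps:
$w{\left(W,m \right)} = 8 - \frac{152 + m}{W + m}$ ($w{\left(W,m \right)} = 8 - \frac{m + 152}{W + m} = 8 - \frac{152 + m}{W + m}$)
$D = - \frac{2139764}{721}$ ($D = \frac{2 \left(\frac{-152 + 7 \left(-70\right) + 8 \left(-33\right)}{-33 - 70} - 10396\right)}{7} = \frac{2 \left(\frac{-152 - 490 - 264}{-103} - 10396\right)}{7} = \frac{2 \left(\left(- \frac{1}{103}\right) \left(-906\right) - 10396\right)}{7} = \frac{2 \left(\frac{906}{103} - 10396\right)}{7} = \frac{2}{7} \left(- \frac{1069882}{103}\right) = - \frac{2139764}{721} \approx -2967.8$)
$R = - \frac{169022424}{721}$ ($R = -231460 - \frac{2139764}{721} = - \frac{169022424}{721} \approx -2.3443 \cdot 10^{5}$)
$\left(-179537 + 351709\right) \left(Z{\left(-476,653 \right)} + R\right) = \left(-179537 + 351709\right) \left(-131 - \frac{169022424}{721}\right) = 172172 \left(- \frac{169116875}{721}\right) = - \frac{4159598657500}{103}$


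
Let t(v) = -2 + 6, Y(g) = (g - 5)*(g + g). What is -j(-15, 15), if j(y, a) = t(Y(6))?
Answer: -4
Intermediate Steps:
Y(g) = 2*g*(-5 + g) (Y(g) = (-5 + g)*(2*g) = 2*g*(-5 + g))
t(v) = 4
j(y, a) = 4
-j(-15, 15) = -1*4 = -4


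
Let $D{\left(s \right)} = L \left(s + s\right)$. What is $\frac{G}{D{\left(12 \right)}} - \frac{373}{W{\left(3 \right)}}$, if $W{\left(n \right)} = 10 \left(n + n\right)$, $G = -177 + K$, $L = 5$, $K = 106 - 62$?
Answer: $- \frac{293}{40} \approx -7.325$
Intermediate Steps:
$K = 44$
$G = -133$ ($G = -177 + 44 = -133$)
$D{\left(s \right)} = 10 s$ ($D{\left(s \right)} = 5 \left(s + s\right) = 5 \cdot 2 s = 10 s$)
$W{\left(n \right)} = 20 n$ ($W{\left(n \right)} = 10 \cdot 2 n = 20 n$)
$\frac{G}{D{\left(12 \right)}} - \frac{373}{W{\left(3 \right)}} = - \frac{133}{10 \cdot 12} - \frac{373}{20 \cdot 3} = - \frac{133}{120} - \frac{373}{60} = - \frac{293}{40}$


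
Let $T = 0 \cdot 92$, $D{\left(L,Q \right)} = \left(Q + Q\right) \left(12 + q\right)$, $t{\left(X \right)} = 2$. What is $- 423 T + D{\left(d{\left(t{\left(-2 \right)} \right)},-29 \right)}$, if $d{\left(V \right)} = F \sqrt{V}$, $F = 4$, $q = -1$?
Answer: $-638$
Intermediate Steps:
$d{\left(V \right)} = 4 \sqrt{V}$
$D{\left(L,Q \right)} = 22 Q$ ($D{\left(L,Q \right)} = \left(Q + Q\right) \left(12 - 1\right) = 2 Q 11 = 22 Q$)
$T = 0$
$- 423 T + D{\left(d{\left(t{\left(-2 \right)} \right)},-29 \right)} = \left(-423\right) 0 + 22 \left(-29\right) = 0 - 638 = -638$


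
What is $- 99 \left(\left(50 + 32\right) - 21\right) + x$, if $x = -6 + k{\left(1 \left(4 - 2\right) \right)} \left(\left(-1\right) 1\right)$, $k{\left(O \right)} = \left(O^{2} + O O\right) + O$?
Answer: $-6055$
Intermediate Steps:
$k{\left(O \right)} = O + 2 O^{2}$ ($k{\left(O \right)} = \left(O^{2} + O^{2}\right) + O = 2 O^{2} + O = O + 2 O^{2}$)
$x = -16$ ($x = -6 + 1 \left(4 - 2\right) \left(1 + 2 \cdot 1 \left(4 - 2\right)\right) \left(\left(-1\right) 1\right) = -6 + 1 \cdot 2 \left(1 + 2 \cdot 1 \cdot 2\right) \left(-1\right) = -6 + 2 \left(1 + 2 \cdot 2\right) \left(-1\right) = -6 + 2 \left(1 + 4\right) \left(-1\right) = -6 + 2 \cdot 5 \left(-1\right) = -6 + 10 \left(-1\right) = -6 - 10 = -16$)
$- 99 \left(\left(50 + 32\right) - 21\right) + x = - 99 \left(\left(50 + 32\right) - 21\right) - 16 = - 99 \left(82 - 21\right) - 16 = \left(-99\right) 61 - 16 = -6039 - 16 = -6055$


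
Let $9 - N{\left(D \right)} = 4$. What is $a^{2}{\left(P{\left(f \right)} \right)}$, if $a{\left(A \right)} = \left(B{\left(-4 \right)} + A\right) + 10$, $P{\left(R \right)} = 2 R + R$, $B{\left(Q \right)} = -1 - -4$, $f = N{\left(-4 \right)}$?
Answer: $784$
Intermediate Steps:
$N{\left(D \right)} = 5$ ($N{\left(D \right)} = 9 - 4 = 5$)
$f = 5$
$B{\left(Q \right)} = 3$ ($B{\left(Q \right)} = -1 + 4 = 3$)
$P{\left(R \right)} = 3 R$
$a{\left(A \right)} = 13 + A$ ($a{\left(A \right)} = \left(3 + A\right) + 10 = 13 + A$)
$a^{2}{\left(P{\left(f \right)} \right)} = \left(13 + 3 \cdot 5\right)^{2} = \left(13 + 15\right)^{2} = 28^{2} = 784$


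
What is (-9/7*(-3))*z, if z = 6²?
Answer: 972/7 ≈ 138.86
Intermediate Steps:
z = 36
(-9/7*(-3))*z = (-9/7*(-3))*36 = (-9*⅐*(-3))*36 = -9/7*(-3)*36 = (27/7)*36 = 972/7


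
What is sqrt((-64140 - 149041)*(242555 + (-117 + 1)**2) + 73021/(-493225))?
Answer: 2*I*sqrt(132769183378399033021)/98645 ≈ 2.3362e+5*I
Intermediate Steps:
sqrt((-64140 - 149041)*(242555 + (-117 + 1)**2) + 73021/(-493225)) = sqrt(-213181*(242555 + (-116)**2) + 73021*(-1/493225)) = sqrt(-213181*(242555 + 13456) - 73021/493225) = sqrt(-213181*256011 - 73021/493225) = sqrt(-54576680991 - 73021/493225) = sqrt(-26918583481858996/493225) = 2*I*sqrt(132769183378399033021)/98645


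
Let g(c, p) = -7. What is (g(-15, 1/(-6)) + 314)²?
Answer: 94249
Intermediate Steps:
(g(-15, 1/(-6)) + 314)² = (-7 + 314)² = 307² = 94249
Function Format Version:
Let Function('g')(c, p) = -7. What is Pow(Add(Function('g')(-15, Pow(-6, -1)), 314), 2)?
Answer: 94249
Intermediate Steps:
Pow(Add(Function('g')(-15, Pow(-6, -1)), 314), 2) = Pow(Add(-7, 314), 2) = Pow(307, 2) = 94249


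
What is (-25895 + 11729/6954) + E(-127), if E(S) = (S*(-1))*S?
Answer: -292223167/6954 ≈ -42022.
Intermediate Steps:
E(S) = -S² (E(S) = (-S)*S = -S²)
(-25895 + 11729/6954) + E(-127) = (-25895 + 11729/6954) - 1*(-127)² = (-25895 + 11729*(1/6954)) - 1*16129 = (-25895 + 11729/6954) - 16129 = -180062101/6954 - 16129 = -292223167/6954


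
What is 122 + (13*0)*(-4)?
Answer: 122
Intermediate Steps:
122 + (13*0)*(-4) = 122 + 0*(-4) = 122 + 0 = 122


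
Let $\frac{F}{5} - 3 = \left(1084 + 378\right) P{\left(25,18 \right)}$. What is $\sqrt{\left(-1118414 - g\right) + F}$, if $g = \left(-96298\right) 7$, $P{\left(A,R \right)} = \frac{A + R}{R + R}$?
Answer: $\frac{i \sqrt{15680938}}{6} \approx 659.99 i$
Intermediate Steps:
$P{\left(A,R \right)} = \frac{A + R}{2 R}$
$g = -674086$
$F = \frac{157435}{18}$ ($F = 15 + 5 \left(1084 + 378\right) \frac{25 + 18}{2 \cdot 18} = 15 + 5 \cdot 1462 \cdot \frac{1}{2} \cdot \frac{1}{18} \cdot 43 = 15 + 5 \cdot 1462 \cdot \frac{43}{36} = 15 + 5 \cdot \frac{31433}{18} = 15 + \frac{157165}{18} = \frac{157435}{18} \approx 8746.4$)
$\sqrt{\left(-1118414 - g\right) + F} = \sqrt{\left(-1118414 - -674086\right) + \frac{157435}{18}} = \sqrt{\left(-1118414 + 674086\right) + \frac{157435}{18}} = \sqrt{-444328 + \frac{157435}{18}} = \sqrt{- \frac{7840469}{18}} = \frac{i \sqrt{15680938}}{6}$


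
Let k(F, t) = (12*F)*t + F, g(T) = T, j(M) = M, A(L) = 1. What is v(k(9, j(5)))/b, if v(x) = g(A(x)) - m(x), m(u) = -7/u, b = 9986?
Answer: 278/2741157 ≈ 0.00010142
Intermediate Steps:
k(F, t) = F + 12*F*t (k(F, t) = 12*F*t + F = F + 12*F*t)
v(x) = 1 + 7/x (v(x) = 1 - (-7)/x = 1 + 7/x)
v(k(9, j(5)))/b = ((7 + 9*(1 + 12*5))/((9*(1 + 12*5))))/9986 = ((7 + 9*(1 + 60))/((9*(1 + 60))))*(1/9986) = ((7 + 9*61)/((9*61)))*(1/9986) = ((7 + 549)/549)*(1/9986) = ((1/549)*556)*(1/9986) = (556/549)*(1/9986) = 278/2741157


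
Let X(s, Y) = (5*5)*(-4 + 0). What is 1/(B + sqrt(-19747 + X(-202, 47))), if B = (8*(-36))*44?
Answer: -12672/160599431 - I*sqrt(19847)/160599431 ≈ -7.8904e-5 - 8.7721e-7*I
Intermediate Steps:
X(s, Y) = -100 (X(s, Y) = 25*(-4) = -100)
B = -12672 (B = -288*44 = -12672)
1/(B + sqrt(-19747 + X(-202, 47))) = 1/(-12672 + sqrt(-19747 - 100)) = 1/(-12672 + sqrt(-19847)) = 1/(-12672 + I*sqrt(19847))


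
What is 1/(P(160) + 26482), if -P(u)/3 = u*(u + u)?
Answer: -1/127118 ≈ -7.8667e-6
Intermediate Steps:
P(u) = -6*u² (P(u) = -3*u*(u + u) = -3*u*2*u = -6*u²)
1/(P(160) + 26482) = 1/(-6*160² + 26482) = 1/(-6*25600 + 26482) = 1/(-153600 + 26482) = 1/(-127118) = -1/127118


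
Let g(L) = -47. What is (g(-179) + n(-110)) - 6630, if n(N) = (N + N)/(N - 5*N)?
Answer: -13355/2 ≈ -6677.5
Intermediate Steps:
n(N) = -1/2 (n(N) = (2*N)/((-4*N)) = (2*N)*(-1/(4*N)) = -1/2)
(g(-179) + n(-110)) - 6630 = (-47 - 1/2) - 6630 = -95/2 - 6630 = -13355/2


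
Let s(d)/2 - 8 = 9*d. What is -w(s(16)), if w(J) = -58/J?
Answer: 29/152 ≈ 0.19079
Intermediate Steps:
s(d) = 16 + 18*d (s(d) = 16 + 2*(9*d) = 16 + 18*d)
-w(s(16)) = -(-58)/(16 + 18*16) = -(-58)/(16 + 288) = -(-58)/304 = -1*(-29/152) = 29/152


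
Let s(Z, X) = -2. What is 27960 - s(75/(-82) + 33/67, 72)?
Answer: 27962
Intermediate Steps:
27960 - s(75/(-82) + 33/67, 72) = 27960 - 1*(-2) = 27960 + 2 = 27962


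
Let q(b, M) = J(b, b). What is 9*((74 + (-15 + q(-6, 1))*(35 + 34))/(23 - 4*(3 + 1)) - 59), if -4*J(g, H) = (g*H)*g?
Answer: 3024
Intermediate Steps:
J(g, H) = -H*g²/4 (J(g, H) = -g*H*g/4 = -H*g*g/4 = -H*g²/4)
q(b, M) = -b³/4 (q(b, M) = -b*b²/4 = -b³/4)
9*((74 + (-15 + q(-6, 1))*(35 + 34))/(23 - 4*(3 + 1)) - 59) = 9*((74 + (-15 - ¼*(-6)³)*(35 + 34))/(23 - 4*(3 + 1)) - 59) = 9*((74 + (-15 - ¼*(-216))*69)/(23 - 4*4) - 59) = 9*((74 + (-15 + 54)*69)/(23 - 16) - 59) = 9*((74 + 39*69)/7 - 59) = 9*((74 + 2691)*(⅐) - 59) = 9*(2765*(⅐) - 59) = 9*(395 - 59) = 9*336 = 3024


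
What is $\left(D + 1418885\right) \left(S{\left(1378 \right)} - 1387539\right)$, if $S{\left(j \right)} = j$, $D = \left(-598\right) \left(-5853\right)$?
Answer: $-6818496849619$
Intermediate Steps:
$D = 3500094$
$\left(D + 1418885\right) \left(S{\left(1378 \right)} - 1387539\right) = \left(3500094 + 1418885\right) \left(1378 - 1387539\right) = 4918979 \left(-1386161\right) = -6818496849619$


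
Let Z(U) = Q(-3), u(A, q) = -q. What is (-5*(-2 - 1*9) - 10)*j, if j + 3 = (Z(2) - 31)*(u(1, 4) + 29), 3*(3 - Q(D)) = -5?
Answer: -29760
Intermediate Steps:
Q(D) = 14/3 (Q(D) = 3 - ⅓*(-5) = 3 + 5/3 = 14/3)
Z(U) = 14/3
j = -1984/3 (j = -3 + (14/3 - 31)*(-1*4 + 29) = -3 - 79*(-4 + 29)/3 = -3 - 79/3*25 = -3 - 1975/3 = -1984/3 ≈ -661.33)
(-5*(-2 - 1*9) - 10)*j = (-5*(-2 - 1*9) - 10)*(-1984/3) = (-5*(-2 - 9) - 10)*(-1984/3) = (-5*(-11) - 10)*(-1984/3) = (55 - 10)*(-1984/3) = 45*(-1984/3) = -29760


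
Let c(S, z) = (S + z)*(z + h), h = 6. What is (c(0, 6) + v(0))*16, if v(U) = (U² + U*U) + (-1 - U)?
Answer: 1136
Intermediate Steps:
c(S, z) = (6 + z)*(S + z) (c(S, z) = (S + z)*(z + 6) = (S + z)*(6 + z) = (6 + z)*(S + z))
v(U) = -1 - U + 2*U² (v(U) = (U² + U²) + (-1 - U) = 2*U² + (-1 - U) = -1 - U + 2*U²)
(c(0, 6) + v(0))*16 = ((6² + 6*0 + 6*6 + 0*6) + (-1 - 1*0 + 2*0²))*16 = ((36 + 0 + 36 + 0) + (-1 + 0 + 2*0))*16 = (72 + (-1 + 0 + 0))*16 = (72 - 1)*16 = 71*16 = 1136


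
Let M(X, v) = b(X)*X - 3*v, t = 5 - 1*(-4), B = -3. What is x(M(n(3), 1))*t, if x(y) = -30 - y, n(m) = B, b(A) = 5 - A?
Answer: -27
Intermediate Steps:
n(m) = -3
t = 9 (t = 5 + 4 = 9)
M(X, v) = -3*v + X*(5 - X) (M(X, v) = (5 - X)*X - 3*v = X*(5 - X) - 3*v = -3*v + X*(5 - X))
x(M(n(3), 1))*t = (-30 - (-3*1 - 1*(-3)*(-5 - 3)))*9 = (-30 - (-3 - 1*(-3)*(-8)))*9 = (-30 - (-3 - 24))*9 = (-30 - 1*(-27))*9 = (-30 + 27)*9 = -3*9 = -27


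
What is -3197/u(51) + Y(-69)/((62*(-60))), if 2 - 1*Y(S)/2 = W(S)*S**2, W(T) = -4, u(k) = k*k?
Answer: -9247511/806310 ≈ -11.469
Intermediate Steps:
u(k) = k**2
Y(S) = 4 + 8*S**2 (Y(S) = 4 - (-8)*S**2 = 4 + 8*S**2)
-3197/u(51) + Y(-69)/((62*(-60))) = -3197/(51**2) + (4 + 8*(-69)**2)/((62*(-60))) = -3197/2601 + (4 + 8*4761)/(-3720) = -3197*1/2601 + (4 + 38088)*(-1/3720) = -3197/2601 + 38092*(-1/3720) = -3197/2601 - 9523/930 = -9247511/806310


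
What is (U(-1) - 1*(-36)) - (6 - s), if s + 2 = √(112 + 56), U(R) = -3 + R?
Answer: 24 + 2*√42 ≈ 36.961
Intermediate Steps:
s = -2 + 2*√42 (s = -2 + √(112 + 56) = -2 + √168 = -2 + 2*√42 ≈ 10.961)
(U(-1) - 1*(-36)) - (6 - s) = ((-3 - 1) - 1*(-36)) - (6 - (-2 + 2*√42)) = (-4 + 36) - (6 + (2 - 2*√42)) = 32 - (8 - 2*√42) = 32 + (-8 + 2*√42) = 24 + 2*√42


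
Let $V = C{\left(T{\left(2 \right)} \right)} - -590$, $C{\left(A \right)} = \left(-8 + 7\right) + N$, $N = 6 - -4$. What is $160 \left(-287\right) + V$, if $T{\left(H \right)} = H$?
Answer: $-45321$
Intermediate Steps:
$N = 10$ ($N = 6 + 4 = 10$)
$C{\left(A \right)} = 9$ ($C{\left(A \right)} = \left(-8 + 7\right) + 10 = -1 + 10 = 9$)
$V = 599$ ($V = 9 - -590 = 9 + 590 = 599$)
$160 \left(-287\right) + V = 160 \left(-287\right) + 599 = -45920 + 599 = -45321$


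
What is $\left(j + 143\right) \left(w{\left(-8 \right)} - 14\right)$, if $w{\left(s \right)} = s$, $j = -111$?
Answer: $-704$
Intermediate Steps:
$\left(j + 143\right) \left(w{\left(-8 \right)} - 14\right) = \left(-111 + 143\right) \left(-8 - 14\right) = 32 \left(-22\right) = -704$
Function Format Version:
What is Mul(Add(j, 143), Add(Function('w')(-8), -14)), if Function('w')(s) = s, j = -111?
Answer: -704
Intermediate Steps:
Mul(Add(j, 143), Add(Function('w')(-8), -14)) = Mul(Add(-111, 143), Add(-8, -14)) = Mul(32, -22) = -704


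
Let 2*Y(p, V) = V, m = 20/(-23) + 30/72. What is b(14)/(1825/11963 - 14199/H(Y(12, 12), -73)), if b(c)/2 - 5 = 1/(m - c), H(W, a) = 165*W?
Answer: -155298163020/223458311081 ≈ -0.69498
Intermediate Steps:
m = -125/276 (m = 20*(-1/23) + 30*(1/72) = -20/23 + 5/12 = -125/276 ≈ -0.45290)
Y(p, V) = V/2
b(c) = 10 + 2/(-125/276 - c)
b(14)/(1825/11963 - 14199/H(Y(12, 12), -73)) = (2*(349 + 1380*14)/(125 + 276*14))/(1825/11963 - 14199/(165*((½)*12))) = (2*(349 + 19320)/(125 + 3864))/(1825*(1/11963) - 14199/(165*6)) = (2*19669/3989)/(1825/11963 - 14199/990) = (2*(1/3989)*19669)/(1825/11963 - 14199*1/990) = 39338/(3989*(1825/11963 - 4733/330)) = 39338/(3989*(-56018629/3947790)) = (39338/3989)*(-3947790/56018629) = -155298163020/223458311081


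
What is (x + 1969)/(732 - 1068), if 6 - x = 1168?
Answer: -269/112 ≈ -2.4018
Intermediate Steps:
x = -1162 (x = 6 - 1*1168 = 6 - 1168 = -1162)
(x + 1969)/(732 - 1068) = (-1162 + 1969)/(732 - 1068) = 807/(-336) = 807*(-1/336) = -269/112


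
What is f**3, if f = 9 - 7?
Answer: 8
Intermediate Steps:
f = 2
f**3 = 2**3 = 8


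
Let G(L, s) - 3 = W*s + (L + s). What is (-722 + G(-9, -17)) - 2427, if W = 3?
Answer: -3223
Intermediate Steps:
G(L, s) = 3 + L + 4*s (G(L, s) = 3 + (3*s + (L + s)) = 3 + (L + 4*s) = 3 + L + 4*s)
(-722 + G(-9, -17)) - 2427 = (-722 + (3 - 9 + 4*(-17))) - 2427 = (-722 + (3 - 9 - 68)) - 2427 = (-722 - 74) - 2427 = -796 - 2427 = -3223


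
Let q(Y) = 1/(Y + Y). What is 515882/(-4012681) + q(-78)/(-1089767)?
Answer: -87701819988383/682170424311012 ≈ -0.12856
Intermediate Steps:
q(Y) = 1/(2*Y)
515882/(-4012681) + q(-78)/(-1089767) = 515882/(-4012681) + ((1/2)/(-78))/(-1089767) = 515882*(-1/4012681) + ((1/2)*(-1/78))*(-1/1089767) = -515882/4012681 - 1/156*(-1/1089767) = -515882/4012681 + 1/170003652 = -87701819988383/682170424311012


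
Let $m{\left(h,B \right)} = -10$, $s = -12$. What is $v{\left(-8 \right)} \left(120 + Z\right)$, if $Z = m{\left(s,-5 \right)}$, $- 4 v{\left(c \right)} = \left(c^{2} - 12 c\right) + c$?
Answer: $-4180$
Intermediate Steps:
$v{\left(c \right)} = - \frac{c^{2}}{4} + \frac{11 c}{4}$ ($v{\left(c \right)} = - \frac{\left(c^{2} - 12 c\right) + c}{4} = - \frac{c^{2} - 11 c}{4} = - \frac{c^{2}}{4} + \frac{11 c}{4}$)
$Z = -10$
$v{\left(-8 \right)} \left(120 + Z\right) = \frac{1}{4} \left(-8\right) \left(11 - -8\right) \left(120 - 10\right) = \frac{1}{4} \left(-8\right) \left(11 + 8\right) 110 = \frac{1}{4} \left(-8\right) 19 \cdot 110 = \left(-38\right) 110 = -4180$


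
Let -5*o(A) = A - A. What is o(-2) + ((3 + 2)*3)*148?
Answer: 2220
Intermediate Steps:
o(A) = 0 (o(A) = -(A - A)/5 = -⅕*0 = 0)
o(-2) + ((3 + 2)*3)*148 = 0 + ((3 + 2)*3)*148 = 0 + (5*3)*148 = 0 + 15*148 = 0 + 2220 = 2220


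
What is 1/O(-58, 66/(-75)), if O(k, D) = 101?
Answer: 1/101 ≈ 0.0099010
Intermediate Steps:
1/O(-58, 66/(-75)) = 1/101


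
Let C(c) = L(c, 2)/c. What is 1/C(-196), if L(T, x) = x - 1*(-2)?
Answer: -49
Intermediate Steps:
L(T, x) = 2 + x (L(T, x) = x + 2 = 2 + x)
C(c) = 4/c (C(c) = (2 + 2)/c = 4/c)
1/C(-196) = 1/(4/(-196)) = 1/(4*(-1/196)) = 1/(-1/49) = -49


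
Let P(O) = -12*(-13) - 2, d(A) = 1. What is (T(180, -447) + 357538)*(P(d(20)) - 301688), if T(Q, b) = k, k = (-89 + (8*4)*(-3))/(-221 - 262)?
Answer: -52072219753826/483 ≈ -1.0781e+11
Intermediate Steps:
k = 185/483 (k = (-89 + 32*(-3))/(-483) = (-89 - 96)*(-1/483) = -185*(-1/483) = 185/483 ≈ 0.38302)
P(O) = 154 (P(O) = 156 - 2 = 154)
T(Q, b) = 185/483
(T(180, -447) + 357538)*(P(d(20)) - 301688) = (185/483 + 357538)*(154 - 301688) = (172691039/483)*(-301534) = -52072219753826/483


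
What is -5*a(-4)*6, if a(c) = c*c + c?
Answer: -360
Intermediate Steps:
a(c) = c + c² (a(c) = c² + c = c + c²)
-5*a(-4)*6 = -(-20)*(1 - 4)*6 = -(-20)*(-3)*6 = -5*12*6 = -60*6 = -360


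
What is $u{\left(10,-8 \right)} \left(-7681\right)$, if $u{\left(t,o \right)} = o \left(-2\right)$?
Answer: $-122896$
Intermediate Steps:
$u{\left(t,o \right)} = - 2 o$
$u{\left(10,-8 \right)} \left(-7681\right) = \left(-2\right) \left(-8\right) \left(-7681\right) = 16 \left(-7681\right) = -122896$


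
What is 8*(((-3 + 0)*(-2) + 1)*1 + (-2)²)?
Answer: 88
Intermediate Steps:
8*(((-3 + 0)*(-2) + 1)*1 + (-2)²) = 8*((-3*(-2) + 1)*1 + 4) = 8*((6 + 1)*1 + 4) = 8*(7*1 + 4) = 8*(7 + 4) = 8*11 = 88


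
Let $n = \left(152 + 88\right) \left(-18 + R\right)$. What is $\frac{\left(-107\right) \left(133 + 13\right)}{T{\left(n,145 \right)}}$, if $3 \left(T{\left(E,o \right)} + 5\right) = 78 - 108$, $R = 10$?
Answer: $\frac{15622}{15} \approx 1041.5$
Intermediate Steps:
$n = -1920$ ($n = \left(152 + 88\right) \left(-18 + 10\right) = 240 \left(-8\right) = -1920$)
$T{\left(E,o \right)} = -15$ ($T{\left(E,o \right)} = -5 + \frac{78 - 108}{3} = -5 + \frac{1}{3} \left(-30\right) = -5 - 10 = -15$)
$\frac{\left(-107\right) \left(133 + 13\right)}{T{\left(n,145 \right)}} = \frac{\left(-107\right) \left(133 + 13\right)}{-15} = \left(-107\right) 146 \left(- \frac{1}{15}\right) = \left(-15622\right) \left(- \frac{1}{15}\right) = \frac{15622}{15}$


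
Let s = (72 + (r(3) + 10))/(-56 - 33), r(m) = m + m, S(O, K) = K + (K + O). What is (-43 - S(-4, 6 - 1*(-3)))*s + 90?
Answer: 13026/89 ≈ 146.36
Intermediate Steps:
S(O, K) = O + 2*K
r(m) = 2*m
s = -88/89 (s = (72 + (2*3 + 10))/(-56 - 33) = (72 + (6 + 10))/(-89) = (72 + 16)*(-1/89) = 88*(-1/89) = -88/89 ≈ -0.98876)
(-43 - S(-4, 6 - 1*(-3)))*s + 90 = (-43 - (-4 + 2*(6 - 1*(-3))))*(-88/89) + 90 = (-43 - (-4 + 2*(6 + 3)))*(-88/89) + 90 = (-43 - (-4 + 2*9))*(-88/89) + 90 = (-43 - (-4 + 18))*(-88/89) + 90 = (-43 - 1*14)*(-88/89) + 90 = (-43 - 14)*(-88/89) + 90 = -57*(-88/89) + 90 = 5016/89 + 90 = 13026/89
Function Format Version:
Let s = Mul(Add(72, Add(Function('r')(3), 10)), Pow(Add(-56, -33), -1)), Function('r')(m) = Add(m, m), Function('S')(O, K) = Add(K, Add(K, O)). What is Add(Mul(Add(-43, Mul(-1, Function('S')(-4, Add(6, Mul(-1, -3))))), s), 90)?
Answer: Rational(13026, 89) ≈ 146.36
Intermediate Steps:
Function('S')(O, K) = Add(O, Mul(2, K))
Function('r')(m) = Mul(2, m)
s = Rational(-88, 89) (s = Mul(Add(72, Add(Mul(2, 3), 10)), Pow(Add(-56, -33), -1)) = Mul(Add(72, Add(6, 10)), Pow(-89, -1)) = Mul(Add(72, 16), Rational(-1, 89)) = Mul(88, Rational(-1, 89)) = Rational(-88, 89) ≈ -0.98876)
Add(Mul(Add(-43, Mul(-1, Function('S')(-4, Add(6, Mul(-1, -3))))), s), 90) = Add(Mul(Add(-43, Mul(-1, Add(-4, Mul(2, Add(6, Mul(-1, -3)))))), Rational(-88, 89)), 90) = Add(Mul(Add(-43, Mul(-1, Add(-4, Mul(2, Add(6, 3))))), Rational(-88, 89)), 90) = Add(Mul(Add(-43, Mul(-1, Add(-4, Mul(2, 9)))), Rational(-88, 89)), 90) = Add(Mul(Add(-43, Mul(-1, Add(-4, 18))), Rational(-88, 89)), 90) = Add(Mul(Add(-43, Mul(-1, 14)), Rational(-88, 89)), 90) = Add(Mul(Add(-43, -14), Rational(-88, 89)), 90) = Add(Mul(-57, Rational(-88, 89)), 90) = Add(Rational(5016, 89), 90) = Rational(13026, 89)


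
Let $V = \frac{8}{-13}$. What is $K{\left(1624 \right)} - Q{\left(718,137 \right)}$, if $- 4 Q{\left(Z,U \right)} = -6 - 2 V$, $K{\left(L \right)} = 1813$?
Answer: $\frac{47107}{26} \approx 1811.8$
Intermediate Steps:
$V = - \frac{8}{13}$ ($V = 8 \left(- \frac{1}{13}\right) = - \frac{8}{13} \approx -0.61539$)
$Q{\left(Z,U \right)} = \frac{31}{26}$ ($Q{\left(Z,U \right)} = - \frac{-6 - - \frac{16}{13}}{4} = - \frac{-6 + \frac{16}{13}}{4} = \left(- \frac{1}{4}\right) \left(- \frac{62}{13}\right) = \frac{31}{26}$)
$K{\left(1624 \right)} - Q{\left(718,137 \right)} = 1813 - \frac{31}{26} = \frac{47107}{26}$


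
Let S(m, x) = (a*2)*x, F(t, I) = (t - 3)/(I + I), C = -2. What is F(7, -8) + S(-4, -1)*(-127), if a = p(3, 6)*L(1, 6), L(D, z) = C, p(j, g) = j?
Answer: -6097/4 ≈ -1524.3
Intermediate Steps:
L(D, z) = -2
a = -6 (a = 3*(-2) = -6)
F(t, I) = (-3 + t)/(2*I) (F(t, I) = (-3 + t)/((2*I)) = (-3 + t)*(1/(2*I)) = (-3 + t)/(2*I))
S(m, x) = -12*x (S(m, x) = (-6*2)*x = -12*x)
F(7, -8) + S(-4, -1)*(-127) = (½)*(-3 + 7)/(-8) - 12*(-1)*(-127) = (½)*(-⅛)*4 + 12*(-127) = -¼ - 1524 = -6097/4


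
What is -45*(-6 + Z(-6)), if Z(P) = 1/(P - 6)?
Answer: 1095/4 ≈ 273.75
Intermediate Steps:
Z(P) = 1/(-6 + P)
-45*(-6 + Z(-6)) = -45*(-6 + 1/(-6 - 6)) = -45*(-6 + 1/(-12)) = -45*(-6 - 1/12) = -45*(-73/12) = 1095/4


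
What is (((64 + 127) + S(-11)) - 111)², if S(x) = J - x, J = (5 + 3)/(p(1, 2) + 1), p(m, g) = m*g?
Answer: 78961/9 ≈ 8773.4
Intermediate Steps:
p(m, g) = g*m
J = 8/3 (J = (5 + 3)/(2*1 + 1) = 8/(2 + 1) = 8/3 ≈ 2.6667)
S(x) = 8/3 - x
(((64 + 127) + S(-11)) - 111)² = (((64 + 127) + (8/3 - 1*(-11))) - 111)² = ((191 + (8/3 + 11)) - 111)² = ((191 + 41/3) - 111)² = (614/3 - 111)² = (281/3)² = 78961/9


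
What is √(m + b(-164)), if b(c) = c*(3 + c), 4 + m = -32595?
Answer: I*√6195 ≈ 78.708*I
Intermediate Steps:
m = -32599 (m = -4 - 32595 = -32599)
√(m + b(-164)) = √(-32599 - 164*(3 - 164)) = √(-32599 - 164*(-161)) = √(-32599 + 26404) = √(-6195) = I*√6195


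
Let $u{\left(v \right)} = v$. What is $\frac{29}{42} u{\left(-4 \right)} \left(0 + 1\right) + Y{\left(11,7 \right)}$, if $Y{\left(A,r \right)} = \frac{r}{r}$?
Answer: $- \frac{37}{21} \approx -1.7619$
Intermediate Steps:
$Y{\left(A,r \right)} = 1$
$\frac{29}{42} u{\left(-4 \right)} \left(0 + 1\right) + Y{\left(11,7 \right)} = \frac{29}{42} \left(- 4 \left(0 + 1\right)\right) + 1 = 29 \cdot \frac{1}{42} \left(\left(-4\right) 1\right) + 1 = \frac{29}{42} \left(-4\right) + 1 = - \frac{58}{21} + 1 = - \frac{37}{21}$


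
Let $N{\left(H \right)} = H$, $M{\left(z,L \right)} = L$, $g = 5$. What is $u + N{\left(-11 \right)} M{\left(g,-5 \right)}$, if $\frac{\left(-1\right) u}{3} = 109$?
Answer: $-272$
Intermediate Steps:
$u = -327$ ($u = \left(-3\right) 109 = -327$)
$u + N{\left(-11 \right)} M{\left(g,-5 \right)} = -327 - -55 = -327 + 55 = -272$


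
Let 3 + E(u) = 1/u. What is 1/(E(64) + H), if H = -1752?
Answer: -64/112319 ≈ -0.00056981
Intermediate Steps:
E(u) = -3 + 1/u
1/(E(64) + H) = 1/((-3 + 1/64) - 1752) = 1/(-191/64 - 1752) = 1/(-112319/64) = -64/112319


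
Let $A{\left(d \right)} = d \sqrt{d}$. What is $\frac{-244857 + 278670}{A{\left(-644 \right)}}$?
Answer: $\frac{33813 i \sqrt{161}}{207368} \approx 2.069 i$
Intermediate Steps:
$A{\left(d \right)} = d^{\frac{3}{2}}$
$\frac{-244857 + 278670}{A{\left(-644 \right)}} = \frac{-244857 + 278670}{\left(-644\right)^{\frac{3}{2}}} = \frac{33813}{\left(-1288\right) i \sqrt{161}} = 33813 \frac{i \sqrt{161}}{207368} = \frac{33813 i \sqrt{161}}{207368}$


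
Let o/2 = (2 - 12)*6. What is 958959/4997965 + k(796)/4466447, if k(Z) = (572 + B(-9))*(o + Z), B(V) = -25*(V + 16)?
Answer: 5624453411653/22323145780355 ≈ 0.25196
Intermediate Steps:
B(V) = -400 - 25*V (B(V) = -25*(16 + V) = -400 - 25*V)
o = -120 (o = 2*((2 - 12)*6) = 2*(-10*6) = 2*(-60) = -120)
k(Z) = -47640 + 397*Z (k(Z) = (572 + (-400 - 25*(-9)))*(-120 + Z) = (572 + (-400 + 225))*(-120 + Z) = (572 - 175)*(-120 + Z) = 397*(-120 + Z) = -47640 + 397*Z)
958959/4997965 + k(796)/4466447 = 958959/4997965 + (-47640 + 397*796)/4466447 = 958959*(1/4997965) + (-47640 + 316012)*(1/4466447) = 958959/4997965 + 268372*(1/4466447) = 958959/4997965 + 268372/4466447 = 5624453411653/22323145780355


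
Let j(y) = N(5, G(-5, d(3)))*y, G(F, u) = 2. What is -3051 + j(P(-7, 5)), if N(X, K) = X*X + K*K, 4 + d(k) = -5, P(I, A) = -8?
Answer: -3283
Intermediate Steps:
d(k) = -9 (d(k) = -4 - 5 = -9)
N(X, K) = K² + X² (N(X, K) = X² + K² = K² + X²)
j(y) = 29*y (j(y) = (2² + 5²)*y = (4 + 25)*y = 29*y)
-3051 + j(P(-7, 5)) = -3051 + 29*(-8) = -3051 - 232 = -3283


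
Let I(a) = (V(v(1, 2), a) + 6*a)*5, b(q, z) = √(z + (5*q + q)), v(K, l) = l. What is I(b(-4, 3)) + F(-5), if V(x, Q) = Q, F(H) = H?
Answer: -5 + 35*I*√21 ≈ -5.0 + 160.39*I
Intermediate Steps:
b(q, z) = √(z + 6*q)
I(a) = 35*a (I(a) = (a + 6*a)*5 = (7*a)*5 = 35*a)
I(b(-4, 3)) + F(-5) = 35*√(3 + 6*(-4)) - 5 = 35*√(3 - 24) - 5 = 35*√(-21) - 5 = 35*(I*√21) - 5 = 35*I*√21 - 5 = -5 + 35*I*√21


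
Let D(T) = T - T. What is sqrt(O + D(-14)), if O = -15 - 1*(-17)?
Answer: sqrt(2) ≈ 1.4142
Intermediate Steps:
O = 2 (O = -15 + 17 = 2)
D(T) = 0
sqrt(O + D(-14)) = sqrt(2 + 0) = sqrt(2)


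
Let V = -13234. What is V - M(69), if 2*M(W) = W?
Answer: -26537/2 ≈ -13269.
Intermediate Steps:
M(W) = W/2
V - M(69) = -13234 - 69/2 = -26537/2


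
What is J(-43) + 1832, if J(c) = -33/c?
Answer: 78809/43 ≈ 1832.8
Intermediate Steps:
J(-43) + 1832 = -33/(-43) + 1832 = -33*(-1/43) + 1832 = 33/43 + 1832 = 78809/43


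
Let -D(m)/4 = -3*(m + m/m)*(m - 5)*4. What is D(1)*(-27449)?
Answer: 10540416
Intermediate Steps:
D(m) = 48*(1 + m)*(-5 + m) (D(m) = -4*(-3*(m + m/m)*(m - 5))*4 = -4*(-3*(m + 1)*(-5 + m))*4 = -4*(-3*(1 + m)*(-5 + m))*4 = -(-48)*(1 + m)*(-5 + m) = 48*(1 + m)*(-5 + m))
D(1)*(-27449) = (-240 - 192*1 + 48*1**2)*(-27449) = (-240 - 192 + 48*1)*(-27449) = (-240 - 192 + 48)*(-27449) = -384*(-27449) = 10540416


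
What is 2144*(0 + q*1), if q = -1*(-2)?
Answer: 4288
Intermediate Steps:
q = 2
2144*(0 + q*1) = 2144*(0 + 2*1) = 2144*(0 + 2) = 2144*2 = 4288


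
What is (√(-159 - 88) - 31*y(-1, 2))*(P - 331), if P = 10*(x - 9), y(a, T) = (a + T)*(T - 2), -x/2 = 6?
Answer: -541*I*√247 ≈ -8502.5*I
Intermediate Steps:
x = -12 (x = -2*6 = -12)
y(a, T) = (-2 + T)*(T + a) (y(a, T) = (T + a)*(-2 + T) = (-2 + T)*(T + a))
P = -210 (P = 10*(-12 - 9) = 10*(-21) = -210)
(√(-159 - 88) - 31*y(-1, 2))*(P - 331) = (√(-159 - 88) - 31*(2² - 2*2 - 2*(-1) + 2*(-1)))*(-210 - 331) = (√(-247) - 31*(4 - 4 + 2 - 2))*(-541) = (I*√247 - 31*0)*(-541) = (I*√247 + 0)*(-541) = (I*√247)*(-541) = -541*I*√247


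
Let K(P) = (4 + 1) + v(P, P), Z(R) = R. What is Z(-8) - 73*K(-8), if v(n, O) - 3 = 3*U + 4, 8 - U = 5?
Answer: -1541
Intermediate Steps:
U = 3 (U = 8 - 1*5 = 8 - 5 = 3)
v(n, O) = 16 (v(n, O) = 3 + (3*3 + 4) = 3 + (9 + 4) = 3 + 13 = 16)
K(P) = 21 (K(P) = (4 + 1) + 16 = 5 + 16 = 21)
Z(-8) - 73*K(-8) = -8 - 73*21 = -8 - 1533 = -1541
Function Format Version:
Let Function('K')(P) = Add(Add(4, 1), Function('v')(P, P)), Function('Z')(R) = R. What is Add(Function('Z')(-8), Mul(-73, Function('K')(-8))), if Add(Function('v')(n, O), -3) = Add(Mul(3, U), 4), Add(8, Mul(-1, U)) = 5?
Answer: -1541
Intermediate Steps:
U = 3 (U = Add(8, Mul(-1, 5)) = Add(8, -5) = 3)
Function('v')(n, O) = 16 (Function('v')(n, O) = Add(3, Add(Mul(3, 3), 4)) = Add(3, Add(9, 4)) = Add(3, 13) = 16)
Function('K')(P) = 21 (Function('K')(P) = Add(Add(4, 1), 16) = Add(5, 16) = 21)
Add(Function('Z')(-8), Mul(-73, Function('K')(-8))) = Add(-8, Mul(-73, 21)) = Add(-8, -1533) = -1541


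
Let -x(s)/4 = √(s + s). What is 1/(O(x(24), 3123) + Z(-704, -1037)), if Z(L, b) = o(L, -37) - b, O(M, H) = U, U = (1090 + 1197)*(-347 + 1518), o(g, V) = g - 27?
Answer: 1/2678383 ≈ 3.7336e-7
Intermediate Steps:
x(s) = -4*√2*√s (x(s) = -4*√(s + s) = -4*√2*√s)
o(g, V) = -27 + g
U = 2678077 (U = 2287*1171 = 2678077)
O(M, H) = 2678077
Z(L, b) = -27 + L - b (Z(L, b) = (-27 + L) - b = -27 + L - b)
1/(O(x(24), 3123) + Z(-704, -1037)) = 1/(2678077 + (-27 - 704 - 1*(-1037))) = 1/(2678077 + (-27 - 704 + 1037)) = 1/(2678077 + 306) = 1/2678383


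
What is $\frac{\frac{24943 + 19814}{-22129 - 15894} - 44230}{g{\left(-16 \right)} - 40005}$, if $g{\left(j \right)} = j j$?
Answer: $\frac{1681802047}{1511376227} \approx 1.1128$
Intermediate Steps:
$g{\left(j \right)} = j^{2}$
$\frac{\frac{24943 + 19814}{-22129 - 15894} - 44230}{g{\left(-16 \right)} - 40005} = \frac{\frac{24943 + 19814}{-22129 - 15894} - 44230}{\left(-16\right)^{2} - 40005} = \frac{\frac{44757}{-38023} - 44230}{256 - 40005} = \frac{44757 \left(- \frac{1}{38023}\right) - 44230}{-39749} = \left(- \frac{44757}{38023} - 44230\right) \left(- \frac{1}{39749}\right) = \left(- \frac{1681802047}{38023}\right) \left(- \frac{1}{39749}\right) = \frac{1681802047}{1511376227}$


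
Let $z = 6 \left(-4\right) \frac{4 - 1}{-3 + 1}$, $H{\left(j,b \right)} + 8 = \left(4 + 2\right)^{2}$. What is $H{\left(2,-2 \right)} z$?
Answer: $1008$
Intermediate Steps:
$H{\left(j,b \right)} = 28$ ($H{\left(j,b \right)} = -8 + \left(4 + 2\right)^{2} = -8 + 6^{2} = -8 + 36 = 28$)
$z = 36$ ($z = - 24 \frac{3}{-2} = - 24 \cdot 3 \left(- \frac{1}{2}\right) = \left(-24\right) \left(- \frac{3}{2}\right) = 36$)
$H{\left(2,-2 \right)} z = 28 \cdot 36 = 1008$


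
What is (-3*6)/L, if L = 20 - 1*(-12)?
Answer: -9/16 ≈ -0.56250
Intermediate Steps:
L = 32 (L = 20 + 12 = 32)
(-3*6)/L = -3*6/32 = -18*1/32 = -9/16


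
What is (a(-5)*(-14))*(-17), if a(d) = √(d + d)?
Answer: 238*I*√10 ≈ 752.62*I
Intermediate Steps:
a(d) = √2*√d (a(d) = √(2*d) = √2*√d)
(a(-5)*(-14))*(-17) = ((√2*√(-5))*(-14))*(-17) = ((√2*(I*√5))*(-14))*(-17) = ((I*√10)*(-14))*(-17) = -14*I*√10*(-17) = 238*I*√10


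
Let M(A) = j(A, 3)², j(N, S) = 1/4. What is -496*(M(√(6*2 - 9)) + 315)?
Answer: -156271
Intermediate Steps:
j(N, S) = ¼
M(A) = 1/16 (M(A) = (¼)² = 1/16)
-496*(M(√(6*2 - 9)) + 315) = -496*(1/16 + 315) = -496*5041/16 = -156271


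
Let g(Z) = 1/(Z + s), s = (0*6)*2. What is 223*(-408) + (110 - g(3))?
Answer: -272623/3 ≈ -90874.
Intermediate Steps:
s = 0 (s = 0*2 = 0)
g(Z) = 1/Z (g(Z) = 1/(Z + 0) = 1/Z)
223*(-408) + (110 - g(3)) = 223*(-408) + (110 - 1/3) = -90984 + (110 - 1*⅓) = -90984 + (110 - ⅓) = -90984 + 329/3 = -272623/3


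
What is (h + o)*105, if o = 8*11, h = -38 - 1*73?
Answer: -2415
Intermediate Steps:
h = -111 (h = -38 - 73 = -111)
o = 88
(h + o)*105 = (-111 + 88)*105 = -23*105 = -2415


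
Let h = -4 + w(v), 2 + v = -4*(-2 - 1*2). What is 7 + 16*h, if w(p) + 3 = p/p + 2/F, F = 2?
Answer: -73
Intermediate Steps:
v = 14 (v = -2 - 4*(-2 - 1*2) = -2 - 4*(-2 - 2) = -2 - 4*(-4) = -2 + 16 = 14)
w(p) = -1 (w(p) = -3 + (p/p + 2/2) = -3 + (1 + 2*(1/2)) = -3 + (1 + 1) = -3 + 2 = -1)
h = -5 (h = -4 - 1 = -5)
7 + 16*h = 7 + 16*(-5) = 7 - 80 = -73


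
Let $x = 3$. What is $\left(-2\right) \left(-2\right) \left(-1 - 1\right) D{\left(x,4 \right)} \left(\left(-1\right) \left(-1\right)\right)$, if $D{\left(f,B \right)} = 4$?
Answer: $-32$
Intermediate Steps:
$\left(-2\right) \left(-2\right) \left(-1 - 1\right) D{\left(x,4 \right)} \left(\left(-1\right) \left(-1\right)\right) = \left(-2\right) \left(-2\right) \left(-1 - 1\right) 4 \left(\left(-1\right) \left(-1\right)\right) = 4 \left(\left(-2\right) 4\right) 1 = 4 \left(-8\right) 1 = \left(-32\right) 1 = -32$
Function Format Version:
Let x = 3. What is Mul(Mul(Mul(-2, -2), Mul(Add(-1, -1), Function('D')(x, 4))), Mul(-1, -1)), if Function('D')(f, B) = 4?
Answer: -32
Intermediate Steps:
Mul(Mul(Mul(-2, -2), Mul(Add(-1, -1), Function('D')(x, 4))), Mul(-1, -1)) = Mul(Mul(Mul(-2, -2), Mul(Add(-1, -1), 4)), Mul(-1, -1)) = Mul(Mul(4, Mul(-2, 4)), 1) = Mul(Mul(4, -8), 1) = Mul(-32, 1) = -32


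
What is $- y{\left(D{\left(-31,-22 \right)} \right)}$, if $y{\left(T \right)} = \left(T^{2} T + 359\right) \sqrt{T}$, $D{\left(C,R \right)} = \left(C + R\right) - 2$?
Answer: $166016 i \sqrt{55} \approx 1.2312 \cdot 10^{6} i$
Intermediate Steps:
$D{\left(C,R \right)} = -2 + C + R$
$y{\left(T \right)} = \sqrt{T} \left(359 + T^{3}\right)$ ($y{\left(T \right)} = \left(T^{3} + 359\right) \sqrt{T} = \left(359 + T^{3}\right) \sqrt{T} = \sqrt{T} \left(359 + T^{3}\right)$)
$- y{\left(D{\left(-31,-22 \right)} \right)} = - \sqrt{-2 - 31 - 22} \left(359 + \left(-2 - 31 - 22\right)^{3}\right) = - \sqrt{-55} \left(359 + \left(-55\right)^{3}\right) = - i \sqrt{55} \left(359 - 166375\right) = - i \sqrt{55} \left(-166016\right) = - \left(-166016\right) i \sqrt{55} = 166016 i \sqrt{55}$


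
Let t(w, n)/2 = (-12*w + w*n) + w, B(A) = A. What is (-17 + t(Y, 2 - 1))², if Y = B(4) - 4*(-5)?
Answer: 247009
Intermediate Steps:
Y = 24 (Y = 4 - 4*(-5) = 4 + 20 = 24)
t(w, n) = -22*w + 2*n*w (t(w, n) = 2*((-12*w + w*n) + w) = 2*((-12*w + n*w) + w) = 2*(-11*w + n*w) = -22*w + 2*n*w)
(-17 + t(Y, 2 - 1))² = (-17 + 2*24*(-11 + (2 - 1)))² = (-17 + 2*24*(-11 + 1))² = (-17 + 2*24*(-10))² = (-17 - 480)² = (-497)² = 247009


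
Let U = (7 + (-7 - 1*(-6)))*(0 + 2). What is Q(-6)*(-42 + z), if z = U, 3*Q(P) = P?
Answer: 60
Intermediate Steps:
Q(P) = P/3
U = 12 (U = (7 + (-7 + 6))*2 = (7 - 1)*2 = 6*2 = 12)
z = 12
Q(-6)*(-42 + z) = ((⅓)*(-6))*(-42 + 12) = -2*(-30) = 60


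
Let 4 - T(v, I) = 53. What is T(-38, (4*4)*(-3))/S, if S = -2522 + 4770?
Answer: -49/2248 ≈ -0.021797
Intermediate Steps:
T(v, I) = -49 (T(v, I) = 4 - 1*53 = 4 - 53 = -49)
S = 2248
T(-38, (4*4)*(-3))/S = -49/2248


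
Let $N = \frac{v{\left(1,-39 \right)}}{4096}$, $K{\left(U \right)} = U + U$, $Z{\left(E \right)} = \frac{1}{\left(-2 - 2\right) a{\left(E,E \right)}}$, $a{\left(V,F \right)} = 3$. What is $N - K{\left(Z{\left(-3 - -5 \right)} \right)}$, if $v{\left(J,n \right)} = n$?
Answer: $\frac{1931}{12288} \approx 0.15715$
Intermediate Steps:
$Z{\left(E \right)} = - \frac{1}{12}$ ($Z{\left(E \right)} = \frac{1}{\left(-2 - 2\right) 3} = \frac{1}{\left(-4\right) 3} = \frac{1}{-12} = - \frac{1}{12}$)
$K{\left(U \right)} = 2 U$
$N = - \frac{39}{4096} \approx -0.0095215$
$N - K{\left(Z{\left(-3 - -5 \right)} \right)} = - \frac{39}{4096} - 2 \left(- \frac{1}{12}\right) = - \frac{39}{4096} - - \frac{1}{6} = - \frac{39}{4096} + \frac{1}{6} = \frac{1931}{12288}$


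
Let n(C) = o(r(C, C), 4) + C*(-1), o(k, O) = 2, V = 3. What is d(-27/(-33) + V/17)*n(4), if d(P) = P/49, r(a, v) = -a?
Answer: -372/9163 ≈ -0.040598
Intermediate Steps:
d(P) = P/49 (d(P) = P*(1/49) = P/49)
n(C) = 2 - C (n(C) = 2 + C*(-1) = 2 - C)
d(-27/(-33) + V/17)*n(4) = ((-27/(-33) + 3/17)/49)*(2 - 1*4) = ((-27*(-1/33) + 3*(1/17))/49)*(2 - 4) = ((9/11 + 3/17)/49)*(-2) = ((1/49)*(186/187))*(-2) = (186/9163)*(-2) = -372/9163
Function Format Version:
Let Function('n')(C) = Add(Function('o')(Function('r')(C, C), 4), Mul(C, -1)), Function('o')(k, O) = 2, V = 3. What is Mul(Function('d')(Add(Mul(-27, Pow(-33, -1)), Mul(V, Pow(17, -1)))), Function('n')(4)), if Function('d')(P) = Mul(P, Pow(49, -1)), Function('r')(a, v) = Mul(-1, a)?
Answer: Rational(-372, 9163) ≈ -0.040598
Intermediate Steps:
Function('d')(P) = Mul(Rational(1, 49), P) (Function('d')(P) = Mul(P, Rational(1, 49)) = Mul(Rational(1, 49), P))
Function('n')(C) = Add(2, Mul(-1, C)) (Function('n')(C) = Add(2, Mul(C, -1)) = Add(2, Mul(-1, C)))
Mul(Function('d')(Add(Mul(-27, Pow(-33, -1)), Mul(V, Pow(17, -1)))), Function('n')(4)) = Mul(Mul(Rational(1, 49), Add(Mul(-27, Pow(-33, -1)), Mul(3, Pow(17, -1)))), Add(2, Mul(-1, 4))) = Mul(Mul(Rational(1, 49), Add(Mul(-27, Rational(-1, 33)), Mul(3, Rational(1, 17)))), Add(2, -4)) = Mul(Mul(Rational(1, 49), Add(Rational(9, 11), Rational(3, 17))), -2) = Mul(Mul(Rational(1, 49), Rational(186, 187)), -2) = Mul(Rational(186, 9163), -2) = Rational(-372, 9163)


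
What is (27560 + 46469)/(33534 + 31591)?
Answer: 74029/65125 ≈ 1.1367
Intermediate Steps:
(27560 + 46469)/(33534 + 31591) = 74029/65125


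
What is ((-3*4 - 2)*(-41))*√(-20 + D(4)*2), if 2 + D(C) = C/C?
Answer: 574*I*√22 ≈ 2692.3*I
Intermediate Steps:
D(C) = -1 (D(C) = -2 + C/C = -2 + 1 = -1)
((-3*4 - 2)*(-41))*√(-20 + D(4)*2) = ((-3*4 - 2)*(-41))*√(-20 - 1*2) = ((-12 - 2)*(-41))*√(-20 - 2) = (-14*(-41))*√(-22) = 574*(I*√22) = 574*I*√22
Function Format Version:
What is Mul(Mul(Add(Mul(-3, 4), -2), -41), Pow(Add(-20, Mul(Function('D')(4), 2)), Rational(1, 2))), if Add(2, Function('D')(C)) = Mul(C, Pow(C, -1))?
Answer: Mul(574, I, Pow(22, Rational(1, 2))) ≈ Mul(2692.3, I)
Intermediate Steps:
Function('D')(C) = -1 (Function('D')(C) = Add(-2, Mul(C, Pow(C, -1))) = Add(-2, 1) = -1)
Mul(Mul(Add(Mul(-3, 4), -2), -41), Pow(Add(-20, Mul(Function('D')(4), 2)), Rational(1, 2))) = Mul(Mul(Add(Mul(-3, 4), -2), -41), Pow(Add(-20, Mul(-1, 2)), Rational(1, 2))) = Mul(Mul(Add(-12, -2), -41), Pow(Add(-20, -2), Rational(1, 2))) = Mul(Mul(-14, -41), Pow(-22, Rational(1, 2))) = Mul(574, Mul(I, Pow(22, Rational(1, 2)))) = Mul(574, I, Pow(22, Rational(1, 2)))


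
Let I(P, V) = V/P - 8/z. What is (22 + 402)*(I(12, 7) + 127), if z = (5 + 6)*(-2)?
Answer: 1790234/33 ≈ 54250.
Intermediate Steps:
z = -22 (z = 11*(-2) = -22)
I(P, V) = 4/11 + V/P (I(P, V) = V/P - 8/(-22) = V/P - 8*(-1/22) = V/P + 4/11 = 4/11 + V/P)
(22 + 402)*(I(12, 7) + 127) = (22 + 402)*((4/11 + 7/12) + 127) = 424*((4/11 + 7*(1/12)) + 127) = 424*((4/11 + 7/12) + 127) = 424*(125/132 + 127) = 424*(16889/132) = 1790234/33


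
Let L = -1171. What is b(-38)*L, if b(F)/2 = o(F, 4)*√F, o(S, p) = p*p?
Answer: -37472*I*√38 ≈ -2.3099e+5*I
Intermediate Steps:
o(S, p) = p²
b(F) = 32*√F (b(F) = 2*(4²*√F) = 2*(16*√F) = 32*√F)
b(-38)*L = (32*√(-38))*(-1171) = (32*(I*√38))*(-1171) = (32*I*√38)*(-1171) = -37472*I*√38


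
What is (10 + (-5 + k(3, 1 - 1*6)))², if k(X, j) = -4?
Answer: 1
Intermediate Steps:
(10 + (-5 + k(3, 1 - 1*6)))² = (10 + (-5 - 4))² = (10 - 9)² = 1² = 1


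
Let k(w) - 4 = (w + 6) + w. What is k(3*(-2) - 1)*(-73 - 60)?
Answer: 532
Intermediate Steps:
k(w) = 10 + 2*w (k(w) = 4 + ((w + 6) + w) = 4 + ((6 + w) + w) = 4 + (6 + 2*w) = 10 + 2*w)
k(3*(-2) - 1)*(-73 - 60) = (10 + 2*(3*(-2) - 1))*(-73 - 60) = (10 + 2*(-6 - 1))*(-133) = (10 + 2*(-7))*(-133) = (10 - 14)*(-133) = -4*(-133) = 532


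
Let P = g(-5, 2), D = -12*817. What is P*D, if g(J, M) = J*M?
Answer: 98040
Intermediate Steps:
D = -9804
P = -10 (P = -5*2 = -10)
P*D = -10*(-9804) = 98040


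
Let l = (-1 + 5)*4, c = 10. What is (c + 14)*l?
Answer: 384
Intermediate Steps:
l = 16 (l = 4*4 = 16)
(c + 14)*l = (10 + 14)*16 = 24*16 = 384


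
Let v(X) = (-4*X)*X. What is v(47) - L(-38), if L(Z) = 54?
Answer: -8890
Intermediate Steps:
v(X) = -4*X**2
v(47) - L(-38) = -4*47**2 - 1*54 = -4*2209 - 54 = -8836 - 54 = -8890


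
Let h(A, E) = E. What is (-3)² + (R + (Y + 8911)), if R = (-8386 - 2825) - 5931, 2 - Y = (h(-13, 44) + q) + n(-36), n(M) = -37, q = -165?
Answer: -8062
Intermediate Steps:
Y = 160 (Y = 2 - ((44 - 165) - 37) = 2 - (-121 - 37) = 2 - 1*(-158) = 2 + 158 = 160)
R = -17142 (R = -11211 - 5931 = -17142)
(-3)² + (R + (Y + 8911)) = (-3)² + (-17142 + (160 + 8911)) = 9 + (-17142 + 9071) = 9 - 8071 = -8062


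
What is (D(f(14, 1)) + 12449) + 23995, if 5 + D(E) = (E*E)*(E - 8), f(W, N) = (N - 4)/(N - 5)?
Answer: 2331835/64 ≈ 36435.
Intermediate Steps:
f(W, N) = (-4 + N)/(-5 + N)
D(E) = -5 + E²*(-8 + E) (D(E) = -5 + (E*E)*(E - 8) = -5 + E²*(-8 + E))
(D(f(14, 1)) + 12449) + 23995 = ((-5 + ((-4 + 1)/(-5 + 1))³ - 8*(-4 + 1)²/(-5 + 1)²) + 12449) + 23995 = ((-5 + (-3/(-4))³ - 8*(-3/(-4))²) + 12449) + 23995 = ((-5 + (-¼*(-3))³ - 8*(-¼*(-3))²) + 12449) + 23995 = ((-5 + (¾)³ - 8*(¾)²) + 12449) + 23995 = ((-5 + 27/64 - 8*9/16) + 12449) + 23995 = ((-5 + 27/64 - 9/2) + 12449) + 23995 = (-581/64 + 12449) + 23995 = 796155/64 + 23995 = 2331835/64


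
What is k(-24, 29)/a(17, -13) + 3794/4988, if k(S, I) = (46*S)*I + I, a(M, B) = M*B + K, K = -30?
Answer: 80251725/625994 ≈ 128.20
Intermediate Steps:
a(M, B) = -30 + B*M (a(M, B) = M*B - 30 = B*M - 30 = -30 + B*M)
k(S, I) = I + 46*I*S (k(S, I) = 46*I*S + I = I + 46*I*S)
k(-24, 29)/a(17, -13) + 3794/4988 = (29*(1 + 46*(-24)))/(-30 - 13*17) + 3794/4988 = (29*(1 - 1104))/(-30 - 221) + 3794*(1/4988) = (29*(-1103))/(-251) + 1897/2494 = -31987*(-1/251) + 1897/2494 = 31987/251 + 1897/2494 = 80251725/625994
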